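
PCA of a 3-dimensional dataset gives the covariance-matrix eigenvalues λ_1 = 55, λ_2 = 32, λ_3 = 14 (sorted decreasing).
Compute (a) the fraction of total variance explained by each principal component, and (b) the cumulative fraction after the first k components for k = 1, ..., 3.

Step 1 — total variance = trace(Sigma) = Σ λ_i = 55 + 32 + 14 = 101.

Step 2 — fraction explained by component i = λ_i / Σ λ:
  PC1: 55/101 = 0.5446
  PC2: 32/101 = 0.3168
  PC3: 14/101 = 0.1386

Step 3 — cumulative fraction after k components = (λ_1 + ... + λ_k) / Σ λ:
  k = 1: 55/101 = 0.5446
  k = 2: (55 + 32)/101 = 87/101 = 0.8614
  k = 3: (55 + 32 + 14)/101 = 101/101 = 1

Summary (fraction, with percent):

explained: PC1 0.5446 (54.46%), PC2 0.3168 (31.68%), PC3 0.1386 (13.86%);  cumulative: 0.5446, 0.8614, 1


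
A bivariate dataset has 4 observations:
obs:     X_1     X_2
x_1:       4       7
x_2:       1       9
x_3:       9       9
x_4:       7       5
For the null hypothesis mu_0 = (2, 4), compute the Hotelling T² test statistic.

Step 1 — sample mean vector:
  mean(X_1) = (4 + 1 + 9 + 7) / 4 = 21/4 = 5.25
  mean(X_2) = (7 + 9 + 9 + 5) / 4 = 30/4 = 7.5
  x̄ = (5.25, 7.5),  deviation x̄ - mu_0 = (5.25, 7.5) - (2, 4) = (3.25, 3.5).

Step 2 — sample covariance matrix, S[i,j] = (1/(n-1)) · Σ_k (x_{k,i} - mean_i) · (x_{k,j} - mean_j), divisor n-1 = 3:
  S[X_1,X_1] = ((-1.25)·(-1.25) + (-4.25)·(-4.25) + (3.75)·(3.75) + (1.75)·(1.75)) / 3 = 36.75/3 = 12.25
  S[X_1,X_2] = ((-1.25)·(-0.5) + (-4.25)·(1.5) + (3.75)·(1.5) + (1.75)·(-2.5)) / 3 = -4.5/3 = -1.5
  S[X_2,X_2] = ((-0.5)·(-0.5) + (1.5)·(1.5) + (1.5)·(1.5) + (-2.5)·(-2.5)) / 3 = 11/3 = 3.6667
  S = [[12.25, -1.5],
 [-1.5, 3.6667]].

Step 3 — invert S. det(S) = 12.25·3.6667 - (-1.5)² = 42.6667.
  S^{-1} = (1/det) · [[d, -b], [-b, a]] = [[0.0859, 0.0352],
 [0.0352, 0.2871]].

Step 4 — quadratic form (x̄ - mu_0)^T · S^{-1} · (x̄ - mu_0):
  S^{-1} · (x̄ - mu_0) = (0.4023, 1.1191),
  (x̄ - mu_0)^T · [...] = (3.25)·(0.4023) + (3.5)·(1.1191) = 5.2246.

Step 5 — scale by n: T² = 4 · 5.2246 = 20.8984.

T² ≈ 20.8984


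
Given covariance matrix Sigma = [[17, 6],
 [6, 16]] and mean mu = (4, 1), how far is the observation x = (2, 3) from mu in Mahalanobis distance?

Step 1 — centre the observation: (x - mu) = (-2, 2).

Step 2 — invert Sigma. det(Sigma) = 17·16 - (6)² = 236.
  Sigma^{-1} = (1/det) · [[d, -b], [-b, a]] = [[0.0678, -0.0254],
 [-0.0254, 0.072]].

Step 3 — form the quadratic (x - mu)^T · Sigma^{-1} · (x - mu):
  Sigma^{-1} · (x - mu) = (-0.1864, 0.1949).
  (x - mu)^T · [Sigma^{-1} · (x - mu)] = (-2)·(-0.1864) + (2)·(0.1949) = 0.7627.

Step 4 — take square root: d = √(0.7627) ≈ 0.8733.

d(x, mu) = √(0.7627) ≈ 0.8733


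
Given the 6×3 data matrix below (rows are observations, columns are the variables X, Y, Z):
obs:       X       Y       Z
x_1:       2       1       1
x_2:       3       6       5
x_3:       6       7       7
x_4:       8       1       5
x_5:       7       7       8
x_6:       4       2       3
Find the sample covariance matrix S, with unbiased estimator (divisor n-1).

Step 1 — column means:
  mean(X) = (2 + 3 + 6 + 8 + 7 + 4) / 6 = 30/6 = 5
  mean(Y) = (1 + 6 + 7 + 1 + 7 + 2) / 6 = 24/6 = 4
  mean(Z) = (1 + 5 + 7 + 5 + 8 + 3) / 6 = 29/6 = 4.8333

Step 2 — sample covariance S[i,j] = (1/(n-1)) · Σ_k (x_{k,i} - mean_i) · (x_{k,j} - mean_j), with n-1 = 5.
  S[X,X] = ((-3)·(-3) + (-2)·(-2) + (1)·(1) + (3)·(3) + (2)·(2) + (-1)·(-1)) / 5 = 28/5 = 5.6
  S[X,Y] = ((-3)·(-3) + (-2)·(2) + (1)·(3) + (3)·(-3) + (2)·(3) + (-1)·(-2)) / 5 = 7/5 = 1.4
  S[X,Z] = ((-3)·(-3.8333) + (-2)·(0.1667) + (1)·(2.1667) + (3)·(0.1667) + (2)·(3.1667) + (-1)·(-1.8333)) / 5 = 22/5 = 4.4
  S[Y,Y] = ((-3)·(-3) + (2)·(2) + (3)·(3) + (-3)·(-3) + (3)·(3) + (-2)·(-2)) / 5 = 44/5 = 8.8
  S[Y,Z] = ((-3)·(-3.8333) + (2)·(0.1667) + (3)·(2.1667) + (-3)·(0.1667) + (3)·(3.1667) + (-2)·(-1.8333)) / 5 = 31/5 = 6.2
  S[Z,Z] = ((-3.8333)·(-3.8333) + (0.1667)·(0.1667) + (2.1667)·(2.1667) + (0.1667)·(0.1667) + (3.1667)·(3.1667) + (-1.8333)·(-1.8333)) / 5 = 32.8333/5 = 6.5667

S is symmetric (S[j,i] = S[i,j]). Assembling:

S = [[5.6, 1.4, 4.4],
 [1.4, 8.8, 6.2],
 [4.4, 6.2, 6.5667]]


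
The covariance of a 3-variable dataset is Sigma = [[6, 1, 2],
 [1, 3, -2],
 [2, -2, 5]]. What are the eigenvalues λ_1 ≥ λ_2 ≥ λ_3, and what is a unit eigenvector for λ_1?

Step 1 — characteristic polynomial p(λ) = det(λI - Sigma) = λ³ - tr·λ² + c_1·λ - det, where tr = trace, c_1 = sum of the principal 2×2 minors, det = det(Sigma):
  tr = 6 + 3 + 5 = 14,
  c_1 = (6·3 - (1)²) + (6·5 - (2)²) + (3·5 - (-2)²) = 17 + 26 + 11 = 54,
  det = 6·(3·5 - (-2)²) - (1)·((1)·5 - (-2)·(2)) + (2)·((1)·(-2) - 3·(2)) = 6·(11) - (1)·(9) + (2)·(-8) = 41.
  So p(λ) = λ³ - 14λ² + 54λ - 41.
Step 2 — look for an integer root (rational root theorem: any rational root is an integer divisor of 41). Testing λ = 1:
  p(1) = 1 - 14 + 54 - 41 = 0  ✓
  Dividing out (λ - 1): p(λ) = (λ - 1)(λ² - 13λ + 41).
Step 3 — remaining eigenvalues from the quadratic λ² - 13λ + 41 = 0:
  Δ = 13² - 4·41 = 169 - 164 = 5,  λ = (13 ± √5)/2 = (13 ± 2.2361)/2 ≈ 7.618 or 5.382.
  Sorted: λ_1 = 7.618,  λ_2 = 5.382,  λ_3 = 1  (check: sum = 14 = tr ✓).

Step 4 — unit eigenvector for λ_1 ≈ 7.618: v spans the null space of (Sigma - λ_1 I), whose rows are
  r_1 = (-1.618, 1, 2),  r_2 = (1, -4.618, -2),  r_3 = (2, -2, -2.618).
  v is orthogonal to every row, so take v ∝ r_1 × r_2 = ((1)·(-2) - (2)·(-4.618), (2)·(1) - (-1.618)·(-2), (-1.618)·(-4.618) - (1)·(1)) ≈ (7.2361, -1.2361, 6.4721).
  Let u = (7.2361, -1.2361, 6.4721).
  ||u|| = √((7.2361)² + (-1.2361)² + (6.4721)²) = √(95.7771) ≈ 9.7866,  v_1 = u/||u|| ≈ (0.7394, -0.1263, 0.6613) (||v_1|| = 1).

λ_1 = 7.618,  λ_2 = 5.382,  λ_3 = 1;  v_1 ≈ (0.7394, -0.1263, 0.6613)


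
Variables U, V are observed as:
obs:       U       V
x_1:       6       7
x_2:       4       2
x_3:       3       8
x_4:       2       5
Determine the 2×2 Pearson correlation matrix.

Step 1 — column means:
  mean(U) = (6 + 4 + 3 + 2) / 4 = 15/4 = 3.75
  mean(V) = (7 + 2 + 8 + 5) / 4 = 22/4 = 5.5

Step 2 — sample variances and covariances s[i,j] = (1/(n-1)) · Σ_k (x_{k,i} - mean_i) · (x_{k,j} - mean_j), with n-1 = 3:
  s[U,U] = ((2.25)·(2.25) + (0.25)·(0.25) + (-0.75)·(-0.75) + (-1.75)·(-1.75)) / 3 = 8.75/3 = 2.9167
  s[U,V] = ((2.25)·(1.5) + (0.25)·(-3.5) + (-0.75)·(2.5) + (-1.75)·(-0.5)) / 3 = 1.5/3 = 0.5
  s[V,V] = ((1.5)·(1.5) + (-3.5)·(-3.5) + (2.5)·(2.5) + (-0.5)·(-0.5)) / 3 = 21/3 = 7
  Sample standard deviations s_i = √(s[i,i]):
  s(U) = √(2.9167) = 1.7078
  s(V) = √(7) = 2.6458

Step 3 — r_{ij} = s_{ij} / (s_i · s_j):
  r[U,U] = 1 (diagonal).
  r[U,V] = 0.5 / (1.7078 · 2.6458) = 0.5 / 4.5185 = 0.1107
  r[V,V] = 1 (diagonal).

R is symmetric with unit diagonal. Assembling:

R = [[1, 0.1107],
 [0.1107, 1]]


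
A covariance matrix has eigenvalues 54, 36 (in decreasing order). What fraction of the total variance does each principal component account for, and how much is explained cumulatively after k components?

Step 1 — total variance = trace(Sigma) = Σ λ_i = 54 + 36 = 90.

Step 2 — fraction explained by component i = λ_i / Σ λ:
  PC1: 54/90 = 0.6
  PC2: 36/90 = 0.4

Step 3 — cumulative fraction after k components = (λ_1 + ... + λ_k) / Σ λ:
  k = 1: 54/90 = 0.6
  k = 2: (54 + 36)/90 = 90/90 = 1

Summary (fraction, with percent):

explained: PC1 0.6 (60%), PC2 0.4 (40%);  cumulative: 0.6, 1


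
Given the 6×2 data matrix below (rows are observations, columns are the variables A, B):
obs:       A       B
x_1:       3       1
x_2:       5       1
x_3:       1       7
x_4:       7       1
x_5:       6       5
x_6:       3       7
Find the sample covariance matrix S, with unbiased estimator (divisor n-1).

Step 1 — column means:
  mean(A) = (3 + 5 + 1 + 7 + 6 + 3) / 6 = 25/6 = 4.1667
  mean(B) = (1 + 1 + 7 + 1 + 5 + 7) / 6 = 22/6 = 3.6667

Step 2 — sample covariance S[i,j] = (1/(n-1)) · Σ_k (x_{k,i} - mean_i) · (x_{k,j} - mean_j), with n-1 = 5.
  S[A,A] = ((-1.1667)·(-1.1667) + (0.8333)·(0.8333) + (-3.1667)·(-3.1667) + (2.8333)·(2.8333) + (1.8333)·(1.8333) + (-1.1667)·(-1.1667)) / 5 = 24.8333/5 = 4.9667
  S[A,B] = ((-1.1667)·(-2.6667) + (0.8333)·(-2.6667) + (-3.1667)·(3.3333) + (2.8333)·(-2.6667) + (1.8333)·(1.3333) + (-1.1667)·(3.3333)) / 5 = -18.6667/5 = -3.7333
  S[B,B] = ((-2.6667)·(-2.6667) + (-2.6667)·(-2.6667) + (3.3333)·(3.3333) + (-2.6667)·(-2.6667) + (1.3333)·(1.3333) + (3.3333)·(3.3333)) / 5 = 45.3333/5 = 9.0667

S is symmetric (S[j,i] = S[i,j]). Assembling:

S = [[4.9667, -3.7333],
 [-3.7333, 9.0667]]


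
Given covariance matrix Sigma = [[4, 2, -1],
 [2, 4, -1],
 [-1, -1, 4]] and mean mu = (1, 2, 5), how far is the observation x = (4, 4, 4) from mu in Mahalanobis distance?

Step 1 — centre the observation: (x - mu) = (3, 2, -1).

Step 2 — invert Sigma (cofactor / det for 3×3, or solve directly):
  Sigma^{-1} = [[0.3409, -0.1591, 0.0455],
 [-0.1591, 0.3409, 0.0455],
 [0.0455, 0.0455, 0.2727]].

Step 3 — form the quadratic (x - mu)^T · Sigma^{-1} · (x - mu):
  Sigma^{-1} · (x - mu) = (0.6591, 0.1591, -0.0455).
  (x - mu)^T · [Sigma^{-1} · (x - mu)] = (3)·(0.6591) + (2)·(0.1591) + (-1)·(-0.0455) = 2.3409.

Step 4 — take square root: d = √(2.3409) ≈ 1.53.

d(x, mu) = √(2.3409) ≈ 1.53


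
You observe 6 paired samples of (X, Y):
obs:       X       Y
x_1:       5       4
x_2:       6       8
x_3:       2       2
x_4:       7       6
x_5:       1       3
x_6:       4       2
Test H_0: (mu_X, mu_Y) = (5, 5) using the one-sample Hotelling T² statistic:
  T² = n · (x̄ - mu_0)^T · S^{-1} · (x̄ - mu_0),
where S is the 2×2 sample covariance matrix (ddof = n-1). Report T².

Step 1 — sample mean vector:
  mean(X) = (5 + 6 + 2 + 7 + 1 + 4) / 6 = 25/6 = 4.1667
  mean(Y) = (4 + 8 + 2 + 6 + 3 + 2) / 6 = 25/6 = 4.1667
  x̄ = (4.1667, 4.1667),  deviation x̄ - mu_0 = (4.1667, 4.1667) - (5, 5) = (-0.8333, -0.8333).

Step 2 — sample covariance matrix, S[i,j] = (1/(n-1)) · Σ_k (x_{k,i} - mean_i) · (x_{k,j} - mean_j), divisor n-1 = 5:
  S[X,X] = ((0.8333)·(0.8333) + (1.8333)·(1.8333) + (-2.1667)·(-2.1667) + (2.8333)·(2.8333) + (-3.1667)·(-3.1667) + (-0.1667)·(-0.1667)) / 5 = 26.8333/5 = 5.3667
  S[X,Y] = ((0.8333)·(-0.1667) + (1.8333)·(3.8333) + (-2.1667)·(-2.1667) + (2.8333)·(1.8333) + (-3.1667)·(-1.1667) + (-0.1667)·(-2.1667)) / 5 = 20.8333/5 = 4.1667
  S[Y,Y] = ((-0.1667)·(-0.1667) + (3.8333)·(3.8333) + (-2.1667)·(-2.1667) + (1.8333)·(1.8333) + (-1.1667)·(-1.1667) + (-2.1667)·(-2.1667)) / 5 = 28.8333/5 = 5.7667
  S = [[5.3667, 4.1667],
 [4.1667, 5.7667]].

Step 3 — invert S. det(S) = 5.3667·5.7667 - (4.1667)² = 13.5867.
  S^{-1} = (1/det) · [[d, -b], [-b, a]] = [[0.4244, -0.3067],
 [-0.3067, 0.395]].

Step 4 — quadratic form (x̄ - mu_0)^T · S^{-1} · (x̄ - mu_0):
  S^{-1} · (x̄ - mu_0) = (-0.0981, -0.0736),
  (x̄ - mu_0)^T · [...] = (-0.8333)·(-0.0981) + (-0.8333)·(-0.0736) = 0.1431.

Step 5 — scale by n: T² = 6 · 0.1431 = 0.8587.

T² ≈ 0.8587


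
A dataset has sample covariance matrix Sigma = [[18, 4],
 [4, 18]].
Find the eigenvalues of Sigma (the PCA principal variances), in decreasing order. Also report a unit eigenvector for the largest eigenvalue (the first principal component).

Step 1 — characteristic polynomial of 2×2 Sigma:
  det(Sigma - λI) = λ² - trace · λ + det = 0.
  trace = 18 + 18 = 36, det = 18·18 - (4)² = 308.
Step 2 — discriminant:
  Δ = trace² - 4·det = 1296 - 1232 = 64.
Step 3 — eigenvalues:
  λ = (trace ± √Δ)/2 = (36 ± 8)/2,
  λ_1 = 22,  λ_2 = 14.

Step 4 — unit eigenvector for λ_1: solve (Sigma - λ_1 I)v = 0. First row:
  (18 - 22)·v_x + (4)·v_y = 0, i.e. (-4)·v_x + (4)·v_y = 0,
  so v ∝ (b, λ_1 - a) = (4, 4) = u.
  ||u|| = √((4)² + (4)²) = √(32) ≈ 5.6569,
  v_1 = u/||u|| ≈ (0.7071, 0.7071) (||v_1|| = 1).

λ_1 = 22,  λ_2 = 14;  v_1 ≈ (0.7071, 0.7071)


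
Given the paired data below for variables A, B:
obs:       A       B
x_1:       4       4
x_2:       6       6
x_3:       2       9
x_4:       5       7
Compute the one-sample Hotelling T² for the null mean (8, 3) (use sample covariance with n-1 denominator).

Step 1 — sample mean vector:
  mean(A) = (4 + 6 + 2 + 5) / 4 = 17/4 = 4.25
  mean(B) = (4 + 6 + 9 + 7) / 4 = 26/4 = 6.5
  x̄ = (4.25, 6.5),  deviation x̄ - mu_0 = (4.25, 6.5) - (8, 3) = (-3.75, 3.5).

Step 2 — sample covariance matrix, S[i,j] = (1/(n-1)) · Σ_k (x_{k,i} - mean_i) · (x_{k,j} - mean_j), divisor n-1 = 3:
  S[A,A] = ((-0.25)·(-0.25) + (1.75)·(1.75) + (-2.25)·(-2.25) + (0.75)·(0.75)) / 3 = 8.75/3 = 2.9167
  S[A,B] = ((-0.25)·(-2.5) + (1.75)·(-0.5) + (-2.25)·(2.5) + (0.75)·(0.5)) / 3 = -5.5/3 = -1.8333
  S[B,B] = ((-2.5)·(-2.5) + (-0.5)·(-0.5) + (2.5)·(2.5) + (0.5)·(0.5)) / 3 = 13/3 = 4.3333
  S = [[2.9167, -1.8333],
 [-1.8333, 4.3333]].

Step 3 — invert S. det(S) = 2.9167·4.3333 - (-1.8333)² = 9.2778.
  S^{-1} = (1/det) · [[d, -b], [-b, a]] = [[0.4671, 0.1976],
 [0.1976, 0.3144]].

Step 4 — quadratic form (x̄ - mu_0)^T · S^{-1} · (x̄ - mu_0):
  S^{-1} · (x̄ - mu_0) = (-1.0599, 0.3593),
  (x̄ - mu_0)^T · [...] = (-3.75)·(-1.0599) + (3.5)·(0.3593) = 5.232.

Step 5 — scale by n: T² = 4 · 5.232 = 20.9281.

T² ≈ 20.9281


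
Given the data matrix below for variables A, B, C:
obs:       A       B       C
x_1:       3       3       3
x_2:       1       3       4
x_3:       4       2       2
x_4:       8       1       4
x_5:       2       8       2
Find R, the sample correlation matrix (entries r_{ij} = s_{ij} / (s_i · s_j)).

Step 1 — column means:
  mean(A) = (3 + 1 + 4 + 8 + 2) / 5 = 18/5 = 3.6
  mean(B) = (3 + 3 + 2 + 1 + 8) / 5 = 17/5 = 3.4
  mean(C) = (3 + 4 + 2 + 4 + 2) / 5 = 15/5 = 3

Step 2 — sample variances and covariances s[i,j] = (1/(n-1)) · Σ_k (x_{k,i} - mean_i) · (x_{k,j} - mean_j), with n-1 = 4:
  s[A,A] = ((-0.6)·(-0.6) + (-2.6)·(-2.6) + (0.4)·(0.4) + (4.4)·(4.4) + (-1.6)·(-1.6)) / 4 = 29.2/4 = 7.3
  s[A,B] = ((-0.6)·(-0.4) + (-2.6)·(-0.4) + (0.4)·(-1.4) + (4.4)·(-2.4) + (-1.6)·(4.6)) / 4 = -17.2/4 = -4.3
  s[A,C] = ((-0.6)·(0) + (-2.6)·(1) + (0.4)·(-1) + (4.4)·(1) + (-1.6)·(-1)) / 4 = 3/4 = 0.75
  s[B,B] = ((-0.4)·(-0.4) + (-0.4)·(-0.4) + (-1.4)·(-1.4) + (-2.4)·(-2.4) + (4.6)·(4.6)) / 4 = 29.2/4 = 7.3
  s[B,C] = ((-0.4)·(0) + (-0.4)·(1) + (-1.4)·(-1) + (-2.4)·(1) + (4.6)·(-1)) / 4 = -6/4 = -1.5
  s[C,C] = ((0)·(0) + (1)·(1) + (-1)·(-1) + (1)·(1) + (-1)·(-1)) / 4 = 4/4 = 1
  Sample standard deviations s_i = √(s[i,i]):
  s(A) = √(7.3) = 2.7019
  s(B) = √(7.3) = 2.7019
  s(C) = √(1) = 1

Step 3 — r_{ij} = s_{ij} / (s_i · s_j):
  r[A,A] = 1 (diagonal).
  r[A,B] = -4.3 / (2.7019 · 2.7019) = -4.3 / 7.3 = -0.589
  r[A,C] = 0.75 / (2.7019 · 1) = 0.75 / 2.7019 = 0.2776
  r[B,B] = 1 (diagonal).
  r[B,C] = -1.5 / (2.7019 · 1) = -1.5 / 2.7019 = -0.5552
  r[C,C] = 1 (diagonal).

R is symmetric with unit diagonal. Assembling:

R = [[1, -0.589, 0.2776],
 [-0.589, 1, -0.5552],
 [0.2776, -0.5552, 1]]


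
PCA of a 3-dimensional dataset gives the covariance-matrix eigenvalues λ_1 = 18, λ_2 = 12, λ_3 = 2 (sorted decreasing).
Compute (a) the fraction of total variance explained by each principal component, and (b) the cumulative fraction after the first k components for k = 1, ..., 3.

Step 1 — total variance = trace(Sigma) = Σ λ_i = 18 + 12 + 2 = 32.

Step 2 — fraction explained by component i = λ_i / Σ λ:
  PC1: 18/32 = 0.5625
  PC2: 12/32 = 0.375
  PC3: 2/32 = 0.0625

Step 3 — cumulative fraction after k components = (λ_1 + ... + λ_k) / Σ λ:
  k = 1: 18/32 = 0.5625
  k = 2: (18 + 12)/32 = 30/32 = 0.9375
  k = 3: (18 + 12 + 2)/32 = 32/32 = 1

Summary (fraction, with percent):

explained: PC1 0.5625 (56.25%), PC2 0.375 (37.5%), PC3 0.0625 (6.25%);  cumulative: 0.5625, 0.9375, 1


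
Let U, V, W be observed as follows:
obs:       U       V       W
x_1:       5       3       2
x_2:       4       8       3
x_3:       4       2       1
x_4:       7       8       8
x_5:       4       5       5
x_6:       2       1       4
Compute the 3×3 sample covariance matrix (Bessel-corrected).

Step 1 — column means:
  mean(U) = (5 + 4 + 4 + 7 + 4 + 2) / 6 = 26/6 = 4.3333
  mean(V) = (3 + 8 + 2 + 8 + 5 + 1) / 6 = 27/6 = 4.5
  mean(W) = (2 + 3 + 1 + 8 + 5 + 4) / 6 = 23/6 = 3.8333

Step 2 — sample covariance S[i,j] = (1/(n-1)) · Σ_k (x_{k,i} - mean_i) · (x_{k,j} - mean_j), with n-1 = 5.
  S[U,U] = ((0.6667)·(0.6667) + (-0.3333)·(-0.3333) + (-0.3333)·(-0.3333) + (2.6667)·(2.6667) + (-0.3333)·(-0.3333) + (-2.3333)·(-2.3333)) / 5 = 13.3333/5 = 2.6667
  S[U,V] = ((0.6667)·(-1.5) + (-0.3333)·(3.5) + (-0.3333)·(-2.5) + (2.6667)·(3.5) + (-0.3333)·(0.5) + (-2.3333)·(-3.5)) / 5 = 16/5 = 3.2
  S[U,W] = ((0.6667)·(-1.8333) + (-0.3333)·(-0.8333) + (-0.3333)·(-2.8333) + (2.6667)·(4.1667) + (-0.3333)·(1.1667) + (-2.3333)·(0.1667)) / 5 = 10.3333/5 = 2.0667
  S[V,V] = ((-1.5)·(-1.5) + (3.5)·(3.5) + (-2.5)·(-2.5) + (3.5)·(3.5) + (0.5)·(0.5) + (-3.5)·(-3.5)) / 5 = 45.5/5 = 9.1
  S[V,W] = ((-1.5)·(-1.8333) + (3.5)·(-0.8333) + (-2.5)·(-2.8333) + (3.5)·(4.1667) + (0.5)·(1.1667) + (-3.5)·(0.1667)) / 5 = 21.5/5 = 4.3
  S[W,W] = ((-1.8333)·(-1.8333) + (-0.8333)·(-0.8333) + (-2.8333)·(-2.8333) + (4.1667)·(4.1667) + (1.1667)·(1.1667) + (0.1667)·(0.1667)) / 5 = 30.8333/5 = 6.1667

S is symmetric (S[j,i] = S[i,j]). Assembling:

S = [[2.6667, 3.2, 2.0667],
 [3.2, 9.1, 4.3],
 [2.0667, 4.3, 6.1667]]


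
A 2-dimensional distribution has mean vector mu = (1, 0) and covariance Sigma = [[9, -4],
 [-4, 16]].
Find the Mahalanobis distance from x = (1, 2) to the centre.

Step 1 — centre the observation: (x - mu) = (0, 2).

Step 2 — invert Sigma. det(Sigma) = 9·16 - (-4)² = 128.
  Sigma^{-1} = (1/det) · [[d, -b], [-b, a]] = [[0.125, 0.0312],
 [0.0312, 0.0703]].

Step 3 — form the quadratic (x - mu)^T · Sigma^{-1} · (x - mu):
  Sigma^{-1} · (x - mu) = (0.0625, 0.1406).
  (x - mu)^T · [Sigma^{-1} · (x - mu)] = (0)·(0.0625) + (2)·(0.1406) = 0.2812.

Step 4 — take square root: d = √(0.2812) ≈ 0.5303.

d(x, mu) = √(0.2812) ≈ 0.5303


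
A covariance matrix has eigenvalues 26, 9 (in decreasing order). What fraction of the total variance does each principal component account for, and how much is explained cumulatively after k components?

Step 1 — total variance = trace(Sigma) = Σ λ_i = 26 + 9 = 35.

Step 2 — fraction explained by component i = λ_i / Σ λ:
  PC1: 26/35 = 0.7429
  PC2: 9/35 = 0.2571

Step 3 — cumulative fraction after k components = (λ_1 + ... + λ_k) / Σ λ:
  k = 1: 26/35 = 0.7429
  k = 2: (26 + 9)/35 = 35/35 = 1

Summary (fraction, with percent):

explained: PC1 0.7429 (74.29%), PC2 0.2571 (25.71%);  cumulative: 0.7429, 1


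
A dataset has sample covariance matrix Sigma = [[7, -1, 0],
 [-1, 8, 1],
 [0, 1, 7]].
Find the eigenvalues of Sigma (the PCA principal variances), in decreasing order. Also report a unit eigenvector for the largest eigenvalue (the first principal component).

Step 1 — characteristic polynomial p(λ) = det(λI - Sigma) = λ³ - tr·λ² + c_1·λ - det, where tr = trace, c_1 = sum of the principal 2×2 minors, det = det(Sigma):
  tr = 7 + 8 + 7 = 22,
  c_1 = (7·8 - (-1)²) + (7·7 - (0)²) + (8·7 - (1)²) = 55 + 49 + 55 = 159,
  det = 7·(8·7 - (1)²) - (-1)·((-1)·7 - (1)·(0)) + (0)·((-1)·(1) - 8·(0)) = 7·(55) - (-1)·(-7) + (0)·(-1) = 378.
  So p(λ) = λ³ - 22λ² + 159λ - 378.
Step 2 — look for an integer root (rational root theorem: any rational root is an integer divisor of 378). Testing λ = 6:
  p(6) = 216 - 792 + 954 - 378 = 0  ✓
  Dividing out (λ - 6): p(λ) = (λ - 6)(λ² - 16λ + 63).
Step 3 — remaining eigenvalues from the quadratic λ² - 16λ + 63 = 0:
  Δ = 16² - 4·63 = 256 - 252 = 4,  λ = (16 ± √4)/2 = (16 ± 2)/2 = 9 or 7.
  Sorted: λ_1 = 9,  λ_2 = 7,  λ_3 = 6  (check: sum = 22 = tr ✓).

Step 4 — unit eigenvector for λ_1 = 9: v spans the null space of (Sigma - λ_1 I), whose rows are
  r_1 = (-2, -1, 0),  r_2 = (-1, -1, 1),  r_3 = (0, 1, -2).
  v is orthogonal to every row, so take v ∝ r_1 × r_2 = ((-1)·(1) - (0)·(-1), (0)·(-1) - (-2)·(1), (-2)·(-1) - (-1)·(-1)) = (-1, 2, 1).
  Rescale (multiply by -1 so the first nonzero entry is positive): u = (1, -2, -1).
  ||u|| = √((1)² + (-2)² + (-1)²) = √(6) ≈ 2.4495,  v_1 = u/||u|| ≈ (0.4082, -0.8165, -0.4082) (||v_1|| = 1).

λ_1 = 9,  λ_2 = 7,  λ_3 = 6;  v_1 ≈ (0.4082, -0.8165, -0.4082)


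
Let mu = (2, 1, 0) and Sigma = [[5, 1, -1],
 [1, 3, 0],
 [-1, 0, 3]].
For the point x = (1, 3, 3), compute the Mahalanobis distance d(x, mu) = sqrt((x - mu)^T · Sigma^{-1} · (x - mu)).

Step 1 — centre the observation: (x - mu) = (-1, 2, 3).

Step 2 — invert Sigma (cofactor / det for 3×3, or solve directly):
  Sigma^{-1} = [[0.2308, -0.0769, 0.0769],
 [-0.0769, 0.359, -0.0256],
 [0.0769, -0.0256, 0.359]].

Step 3 — form the quadratic (x - mu)^T · Sigma^{-1} · (x - mu):
  Sigma^{-1} · (x - mu) = (-0.1538, 0.7179, 0.9487).
  (x - mu)^T · [Sigma^{-1} · (x - mu)] = (-1)·(-0.1538) + (2)·(0.7179) + (3)·(0.9487) = 4.4359.

Step 4 — take square root: d = √(4.4359) ≈ 2.1062.

d(x, mu) = √(4.4359) ≈ 2.1062


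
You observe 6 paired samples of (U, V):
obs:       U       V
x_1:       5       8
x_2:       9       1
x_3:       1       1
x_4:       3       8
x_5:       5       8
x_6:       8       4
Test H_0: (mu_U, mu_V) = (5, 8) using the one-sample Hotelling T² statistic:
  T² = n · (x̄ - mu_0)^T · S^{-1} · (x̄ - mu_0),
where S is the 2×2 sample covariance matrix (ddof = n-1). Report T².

Step 1 — sample mean vector:
  mean(U) = (5 + 9 + 1 + 3 + 5 + 8) / 6 = 31/6 = 5.1667
  mean(V) = (8 + 1 + 1 + 8 + 8 + 4) / 6 = 30/6 = 5
  x̄ = (5.1667, 5),  deviation x̄ - mu_0 = (5.1667, 5) - (5, 8) = (0.1667, -3).

Step 2 — sample covariance matrix, S[i,j] = (1/(n-1)) · Σ_k (x_{k,i} - mean_i) · (x_{k,j} - mean_j), divisor n-1 = 5:
  S[U,U] = ((-0.1667)·(-0.1667) + (3.8333)·(3.8333) + (-4.1667)·(-4.1667) + (-2.1667)·(-2.1667) + (-0.1667)·(-0.1667) + (2.8333)·(2.8333)) / 5 = 44.8333/5 = 8.9667
  S[U,V] = ((-0.1667)·(3) + (3.8333)·(-4) + (-4.1667)·(-4) + (-2.1667)·(3) + (-0.1667)·(3) + (2.8333)·(-1)) / 5 = -9/5 = -1.8
  S[V,V] = ((3)·(3) + (-4)·(-4) + (-4)·(-4) + (3)·(3) + (3)·(3) + (-1)·(-1)) / 5 = 60/5 = 12
  S = [[8.9667, -1.8],
 [-1.8, 12]].

Step 3 — invert S. det(S) = 8.9667·12 - (-1.8)² = 104.36.
  S^{-1} = (1/det) · [[d, -b], [-b, a]] = [[0.115, 0.0172],
 [0.0172, 0.0859]].

Step 4 — quadratic form (x̄ - mu_0)^T · S^{-1} · (x̄ - mu_0):
  S^{-1} · (x̄ - mu_0) = (-0.0326, -0.2549),
  (x̄ - mu_0)^T · [...] = (0.1667)·(-0.0326) + (-3)·(-0.2549) = 0.7592.

Step 5 — scale by n: T² = 6 · 0.7592 = 4.5554.

T² ≈ 4.5554


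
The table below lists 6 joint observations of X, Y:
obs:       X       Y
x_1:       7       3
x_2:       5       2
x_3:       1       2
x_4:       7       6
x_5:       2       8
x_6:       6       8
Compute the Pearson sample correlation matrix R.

Step 1 — column means:
  mean(X) = (7 + 5 + 1 + 7 + 2 + 6) / 6 = 28/6 = 4.6667
  mean(Y) = (3 + 2 + 2 + 6 + 8 + 8) / 6 = 29/6 = 4.8333

Step 2 — sample variances and covariances s[i,j] = (1/(n-1)) · Σ_k (x_{k,i} - mean_i) · (x_{k,j} - mean_j), with n-1 = 5:
  s[X,X] = ((2.3333)·(2.3333) + (0.3333)·(0.3333) + (-3.6667)·(-3.6667) + (2.3333)·(2.3333) + (-2.6667)·(-2.6667) + (1.3333)·(1.3333)) / 5 = 33.3333/5 = 6.6667
  s[X,Y] = ((2.3333)·(-1.8333) + (0.3333)·(-2.8333) + (-3.6667)·(-2.8333) + (2.3333)·(1.1667) + (-2.6667)·(3.1667) + (1.3333)·(3.1667)) / 5 = 3.6667/5 = 0.7333
  s[Y,Y] = ((-1.8333)·(-1.8333) + (-2.8333)·(-2.8333) + (-2.8333)·(-2.8333) + (1.1667)·(1.1667) + (3.1667)·(3.1667) + (3.1667)·(3.1667)) / 5 = 40.8333/5 = 8.1667
  Sample standard deviations s_i = √(s[i,i]):
  s(X) = √(6.6667) = 2.582
  s(Y) = √(8.1667) = 2.8577

Step 3 — r_{ij} = s_{ij} / (s_i · s_j):
  r[X,X] = 1 (diagonal).
  r[X,Y] = 0.7333 / (2.582 · 2.8577) = 0.7333 / 7.3786 = 0.0994
  r[Y,Y] = 1 (diagonal).

R is symmetric with unit diagonal. Assembling:

R = [[1, 0.0994],
 [0.0994, 1]]


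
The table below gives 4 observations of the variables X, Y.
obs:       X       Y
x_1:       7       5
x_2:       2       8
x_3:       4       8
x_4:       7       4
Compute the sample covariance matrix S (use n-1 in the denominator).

Step 1 — column means:
  mean(X) = (7 + 2 + 4 + 7) / 4 = 20/4 = 5
  mean(Y) = (5 + 8 + 8 + 4) / 4 = 25/4 = 6.25

Step 2 — sample covariance S[i,j] = (1/(n-1)) · Σ_k (x_{k,i} - mean_i) · (x_{k,j} - mean_j), with n-1 = 3.
  S[X,X] = ((2)·(2) + (-3)·(-3) + (-1)·(-1) + (2)·(2)) / 3 = 18/3 = 6
  S[X,Y] = ((2)·(-1.25) + (-3)·(1.75) + (-1)·(1.75) + (2)·(-2.25)) / 3 = -14/3 = -4.6667
  S[Y,Y] = ((-1.25)·(-1.25) + (1.75)·(1.75) + (1.75)·(1.75) + (-2.25)·(-2.25)) / 3 = 12.75/3 = 4.25

S is symmetric (S[j,i] = S[i,j]). Assembling:

S = [[6, -4.6667],
 [-4.6667, 4.25]]


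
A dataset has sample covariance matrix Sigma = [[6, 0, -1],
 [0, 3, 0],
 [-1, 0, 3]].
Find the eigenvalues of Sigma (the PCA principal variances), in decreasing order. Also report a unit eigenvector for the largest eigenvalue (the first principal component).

Step 1 — characteristic polynomial p(λ) = det(λI - Sigma) = λ³ - tr·λ² + c_1·λ - det, where tr = trace, c_1 = sum of the principal 2×2 minors, det = det(Sigma):
  tr = 6 + 3 + 3 = 12,
  c_1 = (6·3 - (0)²) + (6·3 - (-1)²) + (3·3 - (0)²) = 18 + 17 + 9 = 44,
  det = 6·(3·3 - (0)²) - (0)·((0)·3 - (0)·(-1)) + (-1)·((0)·(0) - 3·(-1)) = 6·(9) - (0)·(0) + (-1)·(3) = 51.
  So p(λ) = λ³ - 12λ² + 44λ - 51.
Step 2 — look for an integer root (rational root theorem: any rational root is an integer divisor of 51). Testing λ = 3:
  p(3) = 27 - 108 + 132 - 51 = 0  ✓
  Dividing out (λ - 3): p(λ) = (λ - 3)(λ² - 9λ + 17).
Step 3 — remaining eigenvalues from the quadratic λ² - 9λ + 17 = 0:
  Δ = 9² - 4·17 = 81 - 68 = 13,  λ = (9 ± √13)/2 = (9 ± 3.6056)/2 ≈ 6.3028 or 2.6972.
  Sorted: λ_1 = 6.3028,  λ_2 = 3,  λ_3 = 2.6972  (check: sum = 12 = tr ✓).

Step 4 — unit eigenvector for λ_1 ≈ 6.3028: v spans the null space of (Sigma - λ_1 I), whose rows are
  r_1 = (-0.3028, 0, -1),  r_2 = (0, -3.3028, 0),  r_3 = (-1, 0, -3.3028).
  v is orthogonal to every row, so take v ∝ r_1 × r_2 = ((0)·(0) - (-1)·(-3.3028), (-1)·(0) - (-0.3028)·(0), (-0.3028)·(-3.3028) - (0)·(0)) ≈ (-3.3028, 0, 1).
  Rescale (multiply by -1 so the first nonzero entry is positive): u = (3.3028, 0, -1).
  ||u|| = √((3.3028)² + (0)² + (-1)²) = √(11.9083) ≈ 3.4508,  v_1 = u/||u|| ≈ (0.9571, 0, -0.2898) (||v_1|| = 1).

λ_1 = 6.3028,  λ_2 = 3,  λ_3 = 2.6972;  v_1 ≈ (0.9571, 0, -0.2898)


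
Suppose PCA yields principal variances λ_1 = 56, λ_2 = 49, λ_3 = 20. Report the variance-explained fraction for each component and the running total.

Step 1 — total variance = trace(Sigma) = Σ λ_i = 56 + 49 + 20 = 125.

Step 2 — fraction explained by component i = λ_i / Σ λ:
  PC1: 56/125 = 0.448
  PC2: 49/125 = 0.392
  PC3: 20/125 = 0.16

Step 3 — cumulative fraction after k components = (λ_1 + ... + λ_k) / Σ λ:
  k = 1: 56/125 = 0.448
  k = 2: (56 + 49)/125 = 105/125 = 0.84
  k = 3: (56 + 49 + 20)/125 = 125/125 = 1

Summary (fraction, with percent):

explained: PC1 0.448 (44.8%), PC2 0.392 (39.2%), PC3 0.16 (16%);  cumulative: 0.448, 0.84, 1


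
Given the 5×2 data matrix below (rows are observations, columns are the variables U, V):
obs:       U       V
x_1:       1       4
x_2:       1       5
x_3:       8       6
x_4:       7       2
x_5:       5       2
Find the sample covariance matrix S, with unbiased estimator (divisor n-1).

Step 1 — column means:
  mean(U) = (1 + 1 + 8 + 7 + 5) / 5 = 22/5 = 4.4
  mean(V) = (4 + 5 + 6 + 2 + 2) / 5 = 19/5 = 3.8

Step 2 — sample covariance S[i,j] = (1/(n-1)) · Σ_k (x_{k,i} - mean_i) · (x_{k,j} - mean_j), with n-1 = 4.
  S[U,U] = ((-3.4)·(-3.4) + (-3.4)·(-3.4) + (3.6)·(3.6) + (2.6)·(2.6) + (0.6)·(0.6)) / 4 = 43.2/4 = 10.8
  S[U,V] = ((-3.4)·(0.2) + (-3.4)·(1.2) + (3.6)·(2.2) + (2.6)·(-1.8) + (0.6)·(-1.8)) / 4 = -2.6/4 = -0.65
  S[V,V] = ((0.2)·(0.2) + (1.2)·(1.2) + (2.2)·(2.2) + (-1.8)·(-1.8) + (-1.8)·(-1.8)) / 4 = 12.8/4 = 3.2

S is symmetric (S[j,i] = S[i,j]). Assembling:

S = [[10.8, -0.65],
 [-0.65, 3.2]]


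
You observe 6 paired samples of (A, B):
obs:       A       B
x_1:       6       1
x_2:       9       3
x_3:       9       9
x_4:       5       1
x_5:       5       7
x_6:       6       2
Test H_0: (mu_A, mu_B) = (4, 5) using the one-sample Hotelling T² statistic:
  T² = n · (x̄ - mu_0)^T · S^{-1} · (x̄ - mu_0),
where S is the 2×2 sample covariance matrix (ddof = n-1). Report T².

Step 1 — sample mean vector:
  mean(A) = (6 + 9 + 9 + 5 + 5 + 6) / 6 = 40/6 = 6.6667
  mean(B) = (1 + 3 + 9 + 1 + 7 + 2) / 6 = 23/6 = 3.8333
  x̄ = (6.6667, 3.8333),  deviation x̄ - mu_0 = (6.6667, 3.8333) - (4, 5) = (2.6667, -1.1667).

Step 2 — sample covariance matrix, S[i,j] = (1/(n-1)) · Σ_k (x_{k,i} - mean_i) · (x_{k,j} - mean_j), divisor n-1 = 5:
  S[A,A] = ((-0.6667)·(-0.6667) + (2.3333)·(2.3333) + (2.3333)·(2.3333) + (-1.6667)·(-1.6667) + (-1.6667)·(-1.6667) + (-0.6667)·(-0.6667)) / 5 = 17.3333/5 = 3.4667
  S[A,B] = ((-0.6667)·(-2.8333) + (2.3333)·(-0.8333) + (2.3333)·(5.1667) + (-1.6667)·(-2.8333) + (-1.6667)·(3.1667) + (-0.6667)·(-1.8333)) / 5 = 12.6667/5 = 2.5333
  S[B,B] = ((-2.8333)·(-2.8333) + (-0.8333)·(-0.8333) + (5.1667)·(5.1667) + (-2.8333)·(-2.8333) + (3.1667)·(3.1667) + (-1.8333)·(-1.8333)) / 5 = 56.8333/5 = 11.3667
  S = [[3.4667, 2.5333],
 [2.5333, 11.3667]].

Step 3 — invert S. det(S) = 3.4667·11.3667 - (2.5333)² = 32.9867.
  S^{-1} = (1/det) · [[d, -b], [-b, a]] = [[0.3446, -0.0768],
 [-0.0768, 0.1051]].

Step 4 — quadratic form (x̄ - mu_0)^T · S^{-1} · (x̄ - mu_0):
  S^{-1} · (x̄ - mu_0) = (1.0085, -0.3274),
  (x̄ - mu_0)^T · [...] = (2.6667)·(1.0085) + (-1.1667)·(-0.3274) = 3.0713.

Step 5 — scale by n: T² = 6 · 3.0713 = 18.4276.

T² ≈ 18.4276


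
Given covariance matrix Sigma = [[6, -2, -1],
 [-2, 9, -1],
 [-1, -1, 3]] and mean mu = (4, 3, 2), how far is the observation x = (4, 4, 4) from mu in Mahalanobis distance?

Step 1 — centre the observation: (x - mu) = (0, 1, 2).

Step 2 — invert Sigma (cofactor / det for 3×3, or solve directly):
  Sigma^{-1} = [[0.1985, 0.0534, 0.084],
 [0.0534, 0.1298, 0.0611],
 [0.084, 0.0611, 0.3817]].

Step 3 — form the quadratic (x - mu)^T · Sigma^{-1} · (x - mu):
  Sigma^{-1} · (x - mu) = (0.2214, 0.2519, 0.8244).
  (x - mu)^T · [Sigma^{-1} · (x - mu)] = (0)·(0.2214) + (1)·(0.2519) + (2)·(0.8244) = 1.9008.

Step 4 — take square root: d = √(1.9008) ≈ 1.3787.

d(x, mu) = √(1.9008) ≈ 1.3787


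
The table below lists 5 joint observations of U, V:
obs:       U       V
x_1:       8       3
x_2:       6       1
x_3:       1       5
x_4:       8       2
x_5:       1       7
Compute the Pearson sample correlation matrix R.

Step 1 — column means:
  mean(U) = (8 + 6 + 1 + 8 + 1) / 5 = 24/5 = 4.8
  mean(V) = (3 + 1 + 5 + 2 + 7) / 5 = 18/5 = 3.6

Step 2 — sample variances and covariances s[i,j] = (1/(n-1)) · Σ_k (x_{k,i} - mean_i) · (x_{k,j} - mean_j), with n-1 = 4:
  s[U,U] = ((3.2)·(3.2) + (1.2)·(1.2) + (-3.8)·(-3.8) + (3.2)·(3.2) + (-3.8)·(-3.8)) / 4 = 50.8/4 = 12.7
  s[U,V] = ((3.2)·(-0.6) + (1.2)·(-2.6) + (-3.8)·(1.4) + (3.2)·(-1.6) + (-3.8)·(3.4)) / 4 = -28.4/4 = -7.1
  s[V,V] = ((-0.6)·(-0.6) + (-2.6)·(-2.6) + (1.4)·(1.4) + (-1.6)·(-1.6) + (3.4)·(3.4)) / 4 = 23.2/4 = 5.8
  Sample standard deviations s_i = √(s[i,i]):
  s(U) = √(12.7) = 3.5637
  s(V) = √(5.8) = 2.4083

Step 3 — r_{ij} = s_{ij} / (s_i · s_j):
  r[U,U] = 1 (diagonal).
  r[U,V] = -7.1 / (3.5637 · 2.4083) = -7.1 / 8.5825 = -0.8273
  r[V,V] = 1 (diagonal).

R is symmetric with unit diagonal. Assembling:

R = [[1, -0.8273],
 [-0.8273, 1]]


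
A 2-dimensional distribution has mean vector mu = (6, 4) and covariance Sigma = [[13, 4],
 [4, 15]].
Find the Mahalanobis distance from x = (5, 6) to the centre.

Step 1 — centre the observation: (x - mu) = (-1, 2).

Step 2 — invert Sigma. det(Sigma) = 13·15 - (4)² = 179.
  Sigma^{-1} = (1/det) · [[d, -b], [-b, a]] = [[0.0838, -0.0223],
 [-0.0223, 0.0726]].

Step 3 — form the quadratic (x - mu)^T · Sigma^{-1} · (x - mu):
  Sigma^{-1} · (x - mu) = (-0.1285, 0.1676).
  (x - mu)^T · [Sigma^{-1} · (x - mu)] = (-1)·(-0.1285) + (2)·(0.1676) = 0.4637.

Step 4 — take square root: d = √(0.4637) ≈ 0.6809.

d(x, mu) = √(0.4637) ≈ 0.6809


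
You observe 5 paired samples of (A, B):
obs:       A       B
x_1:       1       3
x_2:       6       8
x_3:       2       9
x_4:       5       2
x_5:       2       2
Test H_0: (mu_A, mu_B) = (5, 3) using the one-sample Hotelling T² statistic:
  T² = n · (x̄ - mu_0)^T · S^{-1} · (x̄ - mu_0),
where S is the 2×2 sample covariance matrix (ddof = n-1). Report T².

Step 1 — sample mean vector:
  mean(A) = (1 + 6 + 2 + 5 + 2) / 5 = 16/5 = 3.2
  mean(B) = (3 + 8 + 9 + 2 + 2) / 5 = 24/5 = 4.8
  x̄ = (3.2, 4.8),  deviation x̄ - mu_0 = (3.2, 4.8) - (5, 3) = (-1.8, 1.8).

Step 2 — sample covariance matrix, S[i,j] = (1/(n-1)) · Σ_k (x_{k,i} - mean_i) · (x_{k,j} - mean_j), divisor n-1 = 4:
  S[A,A] = ((-2.2)·(-2.2) + (2.8)·(2.8) + (-1.2)·(-1.2) + (1.8)·(1.8) + (-1.2)·(-1.2)) / 4 = 18.8/4 = 4.7
  S[A,B] = ((-2.2)·(-1.8) + (2.8)·(3.2) + (-1.2)·(4.2) + (1.8)·(-2.8) + (-1.2)·(-2.8)) / 4 = 6.2/4 = 1.55
  S[B,B] = ((-1.8)·(-1.8) + (3.2)·(3.2) + (4.2)·(4.2) + (-2.8)·(-2.8) + (-2.8)·(-2.8)) / 4 = 46.8/4 = 11.7
  S = [[4.7, 1.55],
 [1.55, 11.7]].

Step 3 — invert S. det(S) = 4.7·11.7 - (1.55)² = 52.5875.
  S^{-1} = (1/det) · [[d, -b], [-b, a]] = [[0.2225, -0.0295],
 [-0.0295, 0.0894]].

Step 4 — quadratic form (x̄ - mu_0)^T · S^{-1} · (x̄ - mu_0):
  S^{-1} · (x̄ - mu_0) = (-0.4535, 0.2139),
  (x̄ - mu_0)^T · [...] = (-1.8)·(-0.4535) + (1.8)·(0.2139) = 1.2014.

Step 5 — scale by n: T² = 5 · 1.2014 = 6.0071.

T² ≈ 6.0071


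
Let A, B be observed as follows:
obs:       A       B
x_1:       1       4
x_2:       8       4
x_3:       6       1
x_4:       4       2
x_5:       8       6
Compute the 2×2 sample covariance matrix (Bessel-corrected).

Step 1 — column means:
  mean(A) = (1 + 8 + 6 + 4 + 8) / 5 = 27/5 = 5.4
  mean(B) = (4 + 4 + 1 + 2 + 6) / 5 = 17/5 = 3.4

Step 2 — sample covariance S[i,j] = (1/(n-1)) · Σ_k (x_{k,i} - mean_i) · (x_{k,j} - mean_j), with n-1 = 4.
  S[A,A] = ((-4.4)·(-4.4) + (2.6)·(2.6) + (0.6)·(0.6) + (-1.4)·(-1.4) + (2.6)·(2.6)) / 4 = 35.2/4 = 8.8
  S[A,B] = ((-4.4)·(0.6) + (2.6)·(0.6) + (0.6)·(-2.4) + (-1.4)·(-1.4) + (2.6)·(2.6)) / 4 = 6.2/4 = 1.55
  S[B,B] = ((0.6)·(0.6) + (0.6)·(0.6) + (-2.4)·(-2.4) + (-1.4)·(-1.4) + (2.6)·(2.6)) / 4 = 15.2/4 = 3.8

S is symmetric (S[j,i] = S[i,j]). Assembling:

S = [[8.8, 1.55],
 [1.55, 3.8]]


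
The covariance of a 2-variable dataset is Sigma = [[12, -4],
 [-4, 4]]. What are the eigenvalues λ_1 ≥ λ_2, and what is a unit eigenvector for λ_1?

Step 1 — characteristic polynomial of 2×2 Sigma:
  det(Sigma - λI) = λ² - trace · λ + det = 0.
  trace = 12 + 4 = 16, det = 12·4 - (-4)² = 32.
Step 2 — discriminant:
  Δ = trace² - 4·det = 256 - 128 = 128.
Step 3 — eigenvalues:
  λ = (trace ± √Δ)/2 = (16 ± 11.3137)/2,
  λ_1 = 13.6569,  λ_2 = 2.3431.

Step 4 — unit eigenvector for λ_1: solve (Sigma - λ_1 I)v = 0. First row:
  (12 - 13.6569)·v_x + (-4)·v_y = 0, i.e. (-1.6569)·v_x + (-4)·v_y = 0,
  so v ∝ (b, λ_1 - a) = (-4, 1.6569); multiply by -1 so the first entry is positive: u = (4, -1.6569).
  ||u|| = √((4)² + (-1.6569)²) = √(18.7452) ≈ 4.3296,
  v_1 = u/||u|| ≈ (0.9239, -0.3827) (||v_1|| = 1).

λ_1 = 13.6569,  λ_2 = 2.3431;  v_1 ≈ (0.9239, -0.3827)


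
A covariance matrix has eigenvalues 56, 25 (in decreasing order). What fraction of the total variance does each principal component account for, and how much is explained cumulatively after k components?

Step 1 — total variance = trace(Sigma) = Σ λ_i = 56 + 25 = 81.

Step 2 — fraction explained by component i = λ_i / Σ λ:
  PC1: 56/81 = 0.6914
  PC2: 25/81 = 0.3086

Step 3 — cumulative fraction after k components = (λ_1 + ... + λ_k) / Σ λ:
  k = 1: 56/81 = 0.6914
  k = 2: (56 + 25)/81 = 81/81 = 1

Summary (fraction, with percent):

explained: PC1 0.6914 (69.14%), PC2 0.3086 (30.86%);  cumulative: 0.6914, 1


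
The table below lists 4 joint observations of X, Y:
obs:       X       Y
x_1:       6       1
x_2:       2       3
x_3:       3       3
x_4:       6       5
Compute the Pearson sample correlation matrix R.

Step 1 — column means:
  mean(X) = (6 + 2 + 3 + 6) / 4 = 17/4 = 4.25
  mean(Y) = (1 + 3 + 3 + 5) / 4 = 12/4 = 3

Step 2 — sample variances and covariances s[i,j] = (1/(n-1)) · Σ_k (x_{k,i} - mean_i) · (x_{k,j} - mean_j), with n-1 = 3:
  s[X,X] = ((1.75)·(1.75) + (-2.25)·(-2.25) + (-1.25)·(-1.25) + (1.75)·(1.75)) / 3 = 12.75/3 = 4.25
  s[X,Y] = ((1.75)·(-2) + (-2.25)·(0) + (-1.25)·(0) + (1.75)·(2)) / 3 = 0/3 = 0
  s[Y,Y] = ((-2)·(-2) + (0)·(0) + (0)·(0) + (2)·(2)) / 3 = 8/3 = 2.6667
  Sample standard deviations s_i = √(s[i,i]):
  s(X) = √(4.25) = 2.0616
  s(Y) = √(2.6667) = 1.633

Step 3 — r_{ij} = s_{ij} / (s_i · s_j):
  r[X,X] = 1 (diagonal).
  r[X,Y] = 0 / (2.0616 · 1.633) = 0 / 3.3665 = 0
  r[Y,Y] = 1 (diagonal).

R is symmetric with unit diagonal. Assembling:

R = [[1, 0],
 [0, 1]]


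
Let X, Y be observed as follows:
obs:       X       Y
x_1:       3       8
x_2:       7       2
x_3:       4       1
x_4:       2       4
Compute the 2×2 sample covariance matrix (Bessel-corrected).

Step 1 — column means:
  mean(X) = (3 + 7 + 4 + 2) / 4 = 16/4 = 4
  mean(Y) = (8 + 2 + 1 + 4) / 4 = 15/4 = 3.75

Step 2 — sample covariance S[i,j] = (1/(n-1)) · Σ_k (x_{k,i} - mean_i) · (x_{k,j} - mean_j), with n-1 = 3.
  S[X,X] = ((-1)·(-1) + (3)·(3) + (0)·(0) + (-2)·(-2)) / 3 = 14/3 = 4.6667
  S[X,Y] = ((-1)·(4.25) + (3)·(-1.75) + (0)·(-2.75) + (-2)·(0.25)) / 3 = -10/3 = -3.3333
  S[Y,Y] = ((4.25)·(4.25) + (-1.75)·(-1.75) + (-2.75)·(-2.75) + (0.25)·(0.25)) / 3 = 28.75/3 = 9.5833

S is symmetric (S[j,i] = S[i,j]). Assembling:

S = [[4.6667, -3.3333],
 [-3.3333, 9.5833]]


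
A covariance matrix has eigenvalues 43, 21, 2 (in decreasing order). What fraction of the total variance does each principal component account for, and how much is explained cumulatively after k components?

Step 1 — total variance = trace(Sigma) = Σ λ_i = 43 + 21 + 2 = 66.

Step 2 — fraction explained by component i = λ_i / Σ λ:
  PC1: 43/66 = 0.6515
  PC2: 21/66 = 0.3182
  PC3: 2/66 = 0.0303

Step 3 — cumulative fraction after k components = (λ_1 + ... + λ_k) / Σ λ:
  k = 1: 43/66 = 0.6515
  k = 2: (43 + 21)/66 = 64/66 = 0.9697
  k = 3: (43 + 21 + 2)/66 = 66/66 = 1

Summary (fraction, with percent):

explained: PC1 0.6515 (65.15%), PC2 0.3182 (31.82%), PC3 0.0303 (3.03%);  cumulative: 0.6515, 0.9697, 1


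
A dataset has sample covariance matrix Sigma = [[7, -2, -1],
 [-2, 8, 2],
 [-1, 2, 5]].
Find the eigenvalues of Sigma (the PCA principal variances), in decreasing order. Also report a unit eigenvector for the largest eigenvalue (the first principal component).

Step 1 — characteristic polynomial p(λ) = det(λI - Sigma) = λ³ - tr·λ² + c_1·λ - det, where tr = trace, c_1 = sum of the principal 2×2 minors, det = det(Sigma):
  tr = 7 + 8 + 5 = 20,
  c_1 = (7·8 - (-2)²) + (7·5 - (-1)²) + (8·5 - (2)²) = 52 + 34 + 36 = 122,
  det = 7·(8·5 - (2)²) - (-2)·((-2)·5 - (2)·(-1)) + (-1)·((-2)·(2) - 8·(-1)) = 7·(36) - (-2)·(-8) + (-1)·(4) = 232.
  So p(λ) = λ³ - 20λ² + 122λ - 232.
Step 2 — look for an integer root (rational root theorem: any rational root is an integer divisor of 232). Testing λ = 4:
  p(4) = 64 - 320 + 488 - 232 = 0  ✓
  Dividing out (λ - 4): p(λ) = (λ - 4)(λ² - 16λ + 58).
Step 3 — remaining eigenvalues from the quadratic λ² - 16λ + 58 = 0:
  Δ = 16² - 4·58 = 256 - 232 = 24,  λ = (16 ± √24)/2 = (16 ± 4.899)/2 ≈ 10.4495 or 5.5505.
  Sorted: λ_1 = 10.4495,  λ_2 = 5.5505,  λ_3 = 4  (check: sum = 20 = tr ✓).

Step 4 — unit eigenvector for λ_1 ≈ 10.4495: v spans the null space of (Sigma - λ_1 I), whose rows are
  r_1 = (-3.4495, -2, -1),  r_2 = (-2, -2.4495, 2),  r_3 = (-1, 2, -5.4495).
  v is orthogonal to every row, so take v ∝ r_1 × r_2 = ((-2)·(2) - (-1)·(-2.4495), (-1)·(-2) - (-3.4495)·(2), (-3.4495)·(-2.4495) - (-2)·(-2)) ≈ (-6.4495, 8.899, 4.4495).
  Rescale (multiply by -1 so the first nonzero entry is positive): u = (6.4495, -8.899, -4.4495).
  ||u|| = √((6.4495)² + (-8.899)² + (-4.4495)²) = √(140.5857) ≈ 11.8569,  v_1 = u/||u|| ≈ (0.5439, -0.7505, -0.3753) (||v_1|| = 1).

λ_1 = 10.4495,  λ_2 = 5.5505,  λ_3 = 4;  v_1 ≈ (0.5439, -0.7505, -0.3753)
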